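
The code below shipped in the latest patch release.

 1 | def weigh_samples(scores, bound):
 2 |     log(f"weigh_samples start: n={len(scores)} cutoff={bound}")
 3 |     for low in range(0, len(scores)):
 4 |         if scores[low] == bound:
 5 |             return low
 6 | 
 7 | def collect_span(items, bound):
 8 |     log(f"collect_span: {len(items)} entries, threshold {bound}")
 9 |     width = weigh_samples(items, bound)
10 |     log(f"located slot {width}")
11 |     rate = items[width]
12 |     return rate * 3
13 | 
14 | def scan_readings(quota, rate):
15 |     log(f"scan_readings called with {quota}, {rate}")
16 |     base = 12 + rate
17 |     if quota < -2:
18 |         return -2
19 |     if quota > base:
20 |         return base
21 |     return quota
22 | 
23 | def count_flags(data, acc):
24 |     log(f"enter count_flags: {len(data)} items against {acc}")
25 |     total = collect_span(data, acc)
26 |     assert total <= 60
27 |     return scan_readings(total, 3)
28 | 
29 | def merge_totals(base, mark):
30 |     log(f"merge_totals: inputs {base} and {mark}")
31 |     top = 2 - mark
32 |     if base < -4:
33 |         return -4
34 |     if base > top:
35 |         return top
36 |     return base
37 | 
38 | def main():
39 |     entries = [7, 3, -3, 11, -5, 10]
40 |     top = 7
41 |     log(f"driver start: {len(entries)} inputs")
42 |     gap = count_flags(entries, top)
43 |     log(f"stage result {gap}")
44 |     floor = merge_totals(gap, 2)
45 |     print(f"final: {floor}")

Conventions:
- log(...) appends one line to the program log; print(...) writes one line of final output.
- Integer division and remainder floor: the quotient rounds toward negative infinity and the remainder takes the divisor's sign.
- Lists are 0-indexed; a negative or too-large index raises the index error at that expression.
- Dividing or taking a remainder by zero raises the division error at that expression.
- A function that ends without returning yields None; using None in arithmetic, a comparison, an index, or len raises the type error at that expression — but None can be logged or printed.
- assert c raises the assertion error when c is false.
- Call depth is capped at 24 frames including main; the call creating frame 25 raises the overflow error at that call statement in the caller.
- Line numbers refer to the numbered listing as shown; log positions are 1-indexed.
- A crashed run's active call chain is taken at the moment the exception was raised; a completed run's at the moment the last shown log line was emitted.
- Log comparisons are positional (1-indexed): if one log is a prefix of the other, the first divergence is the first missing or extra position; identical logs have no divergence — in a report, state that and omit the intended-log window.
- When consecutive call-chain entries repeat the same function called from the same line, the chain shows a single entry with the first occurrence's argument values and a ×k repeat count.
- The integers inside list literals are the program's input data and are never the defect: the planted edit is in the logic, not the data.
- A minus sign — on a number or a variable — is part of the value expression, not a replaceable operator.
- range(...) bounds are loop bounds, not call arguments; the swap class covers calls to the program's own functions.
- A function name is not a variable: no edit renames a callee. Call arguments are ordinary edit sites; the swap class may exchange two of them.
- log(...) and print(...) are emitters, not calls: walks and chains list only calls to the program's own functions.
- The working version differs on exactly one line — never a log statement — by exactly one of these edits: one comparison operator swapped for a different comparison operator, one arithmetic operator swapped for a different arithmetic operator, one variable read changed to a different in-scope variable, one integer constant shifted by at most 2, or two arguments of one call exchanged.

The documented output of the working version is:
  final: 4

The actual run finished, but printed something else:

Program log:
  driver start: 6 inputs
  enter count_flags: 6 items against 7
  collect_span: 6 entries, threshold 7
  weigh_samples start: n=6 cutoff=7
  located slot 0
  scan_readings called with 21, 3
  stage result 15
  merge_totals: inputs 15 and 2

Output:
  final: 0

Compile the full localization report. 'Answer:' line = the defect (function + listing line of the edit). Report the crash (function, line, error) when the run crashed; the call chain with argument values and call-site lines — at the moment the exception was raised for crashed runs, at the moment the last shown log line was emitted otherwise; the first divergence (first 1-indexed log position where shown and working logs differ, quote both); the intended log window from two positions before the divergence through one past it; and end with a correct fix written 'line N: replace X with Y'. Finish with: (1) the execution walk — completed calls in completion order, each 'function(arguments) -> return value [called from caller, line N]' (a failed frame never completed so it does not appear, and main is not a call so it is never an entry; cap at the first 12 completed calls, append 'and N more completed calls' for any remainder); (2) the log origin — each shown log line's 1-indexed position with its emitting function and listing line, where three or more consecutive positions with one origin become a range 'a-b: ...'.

Answer: the defect is in merge_totals at line 31.
The tell: Every logged value matches the working version; the printed result is what differs.
Call chain: main -> merge_totals(15, 2) (called at line 44).
First divergence: there is none — every log position agrees.
Execution walk:
  weigh_samples([7, 3, -3, 11, -5, 10], 7) -> 0  [called from collect_span, line 9]
  collect_span([7, 3, -3, 11, -5, 10], 7) -> 21  [called from count_flags, line 25]
  scan_readings(21, 3) -> 15  [called from count_flags, line 27]
  count_flags([7, 3, -3, 11, -5, 10], 7) -> 15  [called from main, line 42]
  merge_totals(15, 2) -> 0  [called from main, line 44]
Origin of each log line:
  1: logged in main at line 41
  2: logged in count_flags at line 24
  3: logged in collect_span at line 8
  4: logged in weigh_samples at line 2
  5: logged in collect_span at line 10
  6: logged in scan_readings at line 15
  7: logged in main at line 43
  8: logged in merge_totals at line 30
A correct fix: line 31: replace `-` with `+`.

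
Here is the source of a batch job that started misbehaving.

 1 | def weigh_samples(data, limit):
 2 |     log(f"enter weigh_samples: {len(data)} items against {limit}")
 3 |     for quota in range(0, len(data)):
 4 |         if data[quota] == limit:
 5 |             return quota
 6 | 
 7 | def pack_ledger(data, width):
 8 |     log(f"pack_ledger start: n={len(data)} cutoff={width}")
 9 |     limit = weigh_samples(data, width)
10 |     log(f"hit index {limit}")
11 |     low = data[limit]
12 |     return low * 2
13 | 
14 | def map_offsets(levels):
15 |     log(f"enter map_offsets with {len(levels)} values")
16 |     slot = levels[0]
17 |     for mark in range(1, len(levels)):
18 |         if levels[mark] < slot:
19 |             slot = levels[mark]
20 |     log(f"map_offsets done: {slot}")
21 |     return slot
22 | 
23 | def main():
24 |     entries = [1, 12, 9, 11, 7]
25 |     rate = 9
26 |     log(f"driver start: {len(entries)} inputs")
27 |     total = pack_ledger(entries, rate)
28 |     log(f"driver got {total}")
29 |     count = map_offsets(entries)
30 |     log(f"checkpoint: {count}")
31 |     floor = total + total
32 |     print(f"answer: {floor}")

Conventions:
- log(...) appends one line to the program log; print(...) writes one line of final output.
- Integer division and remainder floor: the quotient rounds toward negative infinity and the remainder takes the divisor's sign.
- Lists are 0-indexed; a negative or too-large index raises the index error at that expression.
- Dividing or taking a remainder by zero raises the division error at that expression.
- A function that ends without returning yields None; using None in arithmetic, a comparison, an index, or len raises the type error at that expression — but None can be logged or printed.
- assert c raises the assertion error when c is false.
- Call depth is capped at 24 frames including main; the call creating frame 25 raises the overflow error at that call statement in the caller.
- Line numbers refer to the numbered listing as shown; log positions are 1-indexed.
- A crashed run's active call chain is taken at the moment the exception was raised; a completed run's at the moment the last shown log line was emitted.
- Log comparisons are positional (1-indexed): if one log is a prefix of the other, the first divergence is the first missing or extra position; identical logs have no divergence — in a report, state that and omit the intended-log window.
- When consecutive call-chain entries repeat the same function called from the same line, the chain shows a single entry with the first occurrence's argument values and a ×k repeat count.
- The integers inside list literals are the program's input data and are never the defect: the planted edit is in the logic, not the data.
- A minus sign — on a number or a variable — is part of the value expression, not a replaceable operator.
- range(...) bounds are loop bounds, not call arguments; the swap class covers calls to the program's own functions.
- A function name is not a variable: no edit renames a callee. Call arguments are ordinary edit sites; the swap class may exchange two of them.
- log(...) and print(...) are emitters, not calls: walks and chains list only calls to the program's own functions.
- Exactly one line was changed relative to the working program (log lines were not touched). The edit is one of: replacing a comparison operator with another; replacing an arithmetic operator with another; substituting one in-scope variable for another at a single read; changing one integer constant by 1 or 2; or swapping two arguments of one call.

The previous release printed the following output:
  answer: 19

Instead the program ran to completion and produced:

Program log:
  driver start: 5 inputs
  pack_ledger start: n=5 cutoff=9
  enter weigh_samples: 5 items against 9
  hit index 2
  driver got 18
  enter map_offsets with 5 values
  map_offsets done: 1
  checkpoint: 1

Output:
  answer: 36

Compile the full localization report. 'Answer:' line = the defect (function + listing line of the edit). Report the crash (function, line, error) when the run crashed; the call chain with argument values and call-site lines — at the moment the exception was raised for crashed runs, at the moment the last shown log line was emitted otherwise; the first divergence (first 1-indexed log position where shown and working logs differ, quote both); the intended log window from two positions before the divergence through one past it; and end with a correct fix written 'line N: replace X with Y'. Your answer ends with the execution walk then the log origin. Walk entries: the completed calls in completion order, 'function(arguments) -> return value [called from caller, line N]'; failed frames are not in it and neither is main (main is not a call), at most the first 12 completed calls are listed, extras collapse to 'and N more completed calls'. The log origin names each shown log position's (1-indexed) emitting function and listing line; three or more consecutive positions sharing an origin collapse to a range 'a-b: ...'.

Answer: the defect is in main at line 31.
Core observation: The two runs log identically and part ways only at the printed values.
Call chain: main.
First divergence: none (the log streams are identical).
Execution walk:
  weigh_samples([1, 12, 9, 11, 7], 9) -> 2  [called from pack_ledger, line 9]
  pack_ledger([1, 12, 9, 11, 7], 9) -> 18  [called from main, line 27]
  map_offsets([1, 12, 9, 11, 7]) -> 1  [called from main, line 29]
Origin of each log line:
  1: emitted by main (line 26)
  2: emitted by pack_ledger (line 8)
  3: emitted by weigh_samples (line 2)
  4: emitted by pack_ledger (line 10)
  5: emitted by main (line 28)
  6: emitted by map_offsets (line 15)
  7: emitted by map_offsets (line 20)
  8: emitted by main (line 30)
A correct fix: line 31: replace `total + total` with `total + count`.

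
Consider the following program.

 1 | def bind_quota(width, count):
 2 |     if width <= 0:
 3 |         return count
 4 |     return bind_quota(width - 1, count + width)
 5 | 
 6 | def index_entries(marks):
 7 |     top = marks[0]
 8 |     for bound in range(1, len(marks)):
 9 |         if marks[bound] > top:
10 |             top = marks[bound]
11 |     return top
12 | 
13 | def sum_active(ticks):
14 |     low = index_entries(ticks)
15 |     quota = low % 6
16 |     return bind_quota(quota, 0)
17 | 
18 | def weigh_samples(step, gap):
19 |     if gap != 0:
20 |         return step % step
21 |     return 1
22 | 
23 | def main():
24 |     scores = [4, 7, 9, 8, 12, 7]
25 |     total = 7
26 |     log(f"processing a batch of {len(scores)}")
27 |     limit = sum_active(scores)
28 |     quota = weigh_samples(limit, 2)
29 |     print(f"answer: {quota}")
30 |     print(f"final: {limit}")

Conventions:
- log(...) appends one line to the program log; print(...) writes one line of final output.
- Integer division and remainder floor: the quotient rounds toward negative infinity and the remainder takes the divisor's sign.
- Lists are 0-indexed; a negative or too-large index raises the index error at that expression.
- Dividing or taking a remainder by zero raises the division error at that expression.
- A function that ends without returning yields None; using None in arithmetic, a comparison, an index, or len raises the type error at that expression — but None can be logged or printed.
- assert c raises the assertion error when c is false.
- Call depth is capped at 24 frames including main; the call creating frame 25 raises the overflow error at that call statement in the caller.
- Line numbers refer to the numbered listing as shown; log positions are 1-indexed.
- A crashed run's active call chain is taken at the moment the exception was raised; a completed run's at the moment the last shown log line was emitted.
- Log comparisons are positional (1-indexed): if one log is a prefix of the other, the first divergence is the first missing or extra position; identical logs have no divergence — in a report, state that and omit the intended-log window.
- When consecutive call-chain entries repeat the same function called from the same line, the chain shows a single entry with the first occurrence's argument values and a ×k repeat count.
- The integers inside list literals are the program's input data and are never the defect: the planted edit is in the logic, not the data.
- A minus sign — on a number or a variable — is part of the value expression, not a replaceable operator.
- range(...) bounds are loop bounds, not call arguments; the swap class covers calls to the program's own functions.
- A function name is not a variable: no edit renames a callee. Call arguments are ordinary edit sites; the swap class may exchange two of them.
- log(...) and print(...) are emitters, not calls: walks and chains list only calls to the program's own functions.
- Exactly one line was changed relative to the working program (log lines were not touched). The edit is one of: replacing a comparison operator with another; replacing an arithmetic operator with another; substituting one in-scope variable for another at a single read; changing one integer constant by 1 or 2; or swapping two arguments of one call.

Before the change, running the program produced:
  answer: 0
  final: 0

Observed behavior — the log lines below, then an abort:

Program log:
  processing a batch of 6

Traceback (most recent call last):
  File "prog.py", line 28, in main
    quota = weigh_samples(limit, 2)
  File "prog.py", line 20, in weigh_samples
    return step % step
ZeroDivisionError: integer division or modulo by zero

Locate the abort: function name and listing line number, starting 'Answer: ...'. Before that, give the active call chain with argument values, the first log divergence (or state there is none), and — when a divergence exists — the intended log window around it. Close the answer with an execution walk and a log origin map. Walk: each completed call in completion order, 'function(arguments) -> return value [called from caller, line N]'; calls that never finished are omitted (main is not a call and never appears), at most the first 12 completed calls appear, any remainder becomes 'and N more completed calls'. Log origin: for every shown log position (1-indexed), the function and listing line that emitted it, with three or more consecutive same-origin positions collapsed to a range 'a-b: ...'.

Answer: the error was raised in weigh_samples, line 20.
Key observation: All emitted log lines are correct; the crash alone marks the defect.
Call chain: main -> weigh_samples(0, 2) (called at line 28).
First divergence: none — the logs agree in full.
Execution walk:
  index_entries([4, 7, 9, 8, 12, 7]) -> 12  [called from sum_active, line 14]
  bind_quota(0, 0) -> 0  [called from sum_active, line 16]
  sum_active([4, 7, 9, 8, 12, 7]) -> 0  [called from main, line 27]
Origin of each log line:
  1: from main, line 26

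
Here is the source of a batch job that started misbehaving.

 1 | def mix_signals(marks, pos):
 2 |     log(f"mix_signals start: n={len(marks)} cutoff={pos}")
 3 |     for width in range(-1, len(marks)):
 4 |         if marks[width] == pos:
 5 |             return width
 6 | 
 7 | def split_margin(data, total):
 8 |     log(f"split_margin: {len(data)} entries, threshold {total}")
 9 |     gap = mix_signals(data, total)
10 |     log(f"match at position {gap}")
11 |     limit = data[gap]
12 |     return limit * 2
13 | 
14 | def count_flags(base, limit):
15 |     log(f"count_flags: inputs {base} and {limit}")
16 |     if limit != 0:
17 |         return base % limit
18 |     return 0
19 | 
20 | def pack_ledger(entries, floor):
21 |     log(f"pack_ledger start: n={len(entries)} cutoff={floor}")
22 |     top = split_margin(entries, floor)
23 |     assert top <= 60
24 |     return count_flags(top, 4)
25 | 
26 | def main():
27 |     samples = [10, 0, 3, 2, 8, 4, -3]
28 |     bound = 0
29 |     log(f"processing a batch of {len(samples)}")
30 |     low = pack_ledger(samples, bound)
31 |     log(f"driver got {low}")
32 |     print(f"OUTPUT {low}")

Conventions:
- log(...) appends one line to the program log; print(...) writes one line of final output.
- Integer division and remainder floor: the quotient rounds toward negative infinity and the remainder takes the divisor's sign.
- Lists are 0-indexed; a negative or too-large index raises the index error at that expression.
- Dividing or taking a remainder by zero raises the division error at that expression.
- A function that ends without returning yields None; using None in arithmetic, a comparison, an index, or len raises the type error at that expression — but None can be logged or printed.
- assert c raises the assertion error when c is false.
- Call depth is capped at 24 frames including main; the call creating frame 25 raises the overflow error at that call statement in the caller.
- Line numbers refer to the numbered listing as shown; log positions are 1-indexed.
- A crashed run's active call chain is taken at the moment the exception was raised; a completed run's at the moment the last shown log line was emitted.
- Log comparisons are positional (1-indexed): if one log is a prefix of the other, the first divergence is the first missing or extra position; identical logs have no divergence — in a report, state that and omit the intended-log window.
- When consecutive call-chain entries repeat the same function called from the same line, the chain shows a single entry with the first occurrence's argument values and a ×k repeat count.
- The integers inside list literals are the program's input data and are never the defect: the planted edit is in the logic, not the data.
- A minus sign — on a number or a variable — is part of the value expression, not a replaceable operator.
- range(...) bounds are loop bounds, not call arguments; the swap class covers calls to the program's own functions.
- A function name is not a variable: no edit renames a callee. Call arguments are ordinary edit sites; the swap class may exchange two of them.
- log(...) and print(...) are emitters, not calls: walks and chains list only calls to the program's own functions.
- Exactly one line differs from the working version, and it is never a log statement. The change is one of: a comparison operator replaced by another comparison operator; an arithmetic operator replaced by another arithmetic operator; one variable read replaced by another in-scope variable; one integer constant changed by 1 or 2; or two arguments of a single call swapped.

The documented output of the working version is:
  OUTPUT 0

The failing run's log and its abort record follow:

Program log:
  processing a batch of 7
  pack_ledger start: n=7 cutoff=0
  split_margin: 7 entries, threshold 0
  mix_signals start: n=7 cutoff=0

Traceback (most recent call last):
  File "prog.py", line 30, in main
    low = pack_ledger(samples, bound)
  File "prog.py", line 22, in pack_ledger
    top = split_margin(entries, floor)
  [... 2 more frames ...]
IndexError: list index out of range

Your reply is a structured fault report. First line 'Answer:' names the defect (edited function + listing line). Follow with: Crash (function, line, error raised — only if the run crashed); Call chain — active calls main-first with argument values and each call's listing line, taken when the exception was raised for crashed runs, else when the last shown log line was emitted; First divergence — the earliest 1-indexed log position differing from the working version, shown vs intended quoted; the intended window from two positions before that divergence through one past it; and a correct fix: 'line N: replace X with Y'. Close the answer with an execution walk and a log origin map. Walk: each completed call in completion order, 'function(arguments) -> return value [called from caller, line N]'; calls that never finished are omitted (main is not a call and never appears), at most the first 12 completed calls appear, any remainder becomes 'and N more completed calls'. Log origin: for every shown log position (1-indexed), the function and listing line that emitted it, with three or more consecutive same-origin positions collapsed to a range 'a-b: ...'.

Answer: the defect is in mix_signals at line 3.
Key observation: After 4 matching log lines the faulty run goes silent, while the working version continues with 'match at position 1'.
Crash: mix_signals, line 4, IndexError.
Call chain: main -> pack_ledger([10, 0, 3, 2, 8, 4, -3], 0) (called at line 30) -> split_margin([10, 0, 3, 2, 8, 4, -3], 0) (called at line 22) -> mix_signals([10, 0, 3, 2, 8, 4, -3], 0) (called at line 9).
First divergence: position 5 — after 4 matching lines the faulty run goes silent; intended next line 'match at position 1'.
Intended log window:
  3: split_margin: 7 entries, threshold 0
  4: mix_signals start: n=7 cutoff=0
  5: match at position 1
  6: count_flags: inputs 0 and 4
Execution walk:
  (no call completed)
Log origin:
  1: from main, line 29
  2: from pack_ledger, line 21
  3: from split_margin, line 8
  4: from mix_signals, line 2
A correct fix: line 3: replace `-1` with `0`.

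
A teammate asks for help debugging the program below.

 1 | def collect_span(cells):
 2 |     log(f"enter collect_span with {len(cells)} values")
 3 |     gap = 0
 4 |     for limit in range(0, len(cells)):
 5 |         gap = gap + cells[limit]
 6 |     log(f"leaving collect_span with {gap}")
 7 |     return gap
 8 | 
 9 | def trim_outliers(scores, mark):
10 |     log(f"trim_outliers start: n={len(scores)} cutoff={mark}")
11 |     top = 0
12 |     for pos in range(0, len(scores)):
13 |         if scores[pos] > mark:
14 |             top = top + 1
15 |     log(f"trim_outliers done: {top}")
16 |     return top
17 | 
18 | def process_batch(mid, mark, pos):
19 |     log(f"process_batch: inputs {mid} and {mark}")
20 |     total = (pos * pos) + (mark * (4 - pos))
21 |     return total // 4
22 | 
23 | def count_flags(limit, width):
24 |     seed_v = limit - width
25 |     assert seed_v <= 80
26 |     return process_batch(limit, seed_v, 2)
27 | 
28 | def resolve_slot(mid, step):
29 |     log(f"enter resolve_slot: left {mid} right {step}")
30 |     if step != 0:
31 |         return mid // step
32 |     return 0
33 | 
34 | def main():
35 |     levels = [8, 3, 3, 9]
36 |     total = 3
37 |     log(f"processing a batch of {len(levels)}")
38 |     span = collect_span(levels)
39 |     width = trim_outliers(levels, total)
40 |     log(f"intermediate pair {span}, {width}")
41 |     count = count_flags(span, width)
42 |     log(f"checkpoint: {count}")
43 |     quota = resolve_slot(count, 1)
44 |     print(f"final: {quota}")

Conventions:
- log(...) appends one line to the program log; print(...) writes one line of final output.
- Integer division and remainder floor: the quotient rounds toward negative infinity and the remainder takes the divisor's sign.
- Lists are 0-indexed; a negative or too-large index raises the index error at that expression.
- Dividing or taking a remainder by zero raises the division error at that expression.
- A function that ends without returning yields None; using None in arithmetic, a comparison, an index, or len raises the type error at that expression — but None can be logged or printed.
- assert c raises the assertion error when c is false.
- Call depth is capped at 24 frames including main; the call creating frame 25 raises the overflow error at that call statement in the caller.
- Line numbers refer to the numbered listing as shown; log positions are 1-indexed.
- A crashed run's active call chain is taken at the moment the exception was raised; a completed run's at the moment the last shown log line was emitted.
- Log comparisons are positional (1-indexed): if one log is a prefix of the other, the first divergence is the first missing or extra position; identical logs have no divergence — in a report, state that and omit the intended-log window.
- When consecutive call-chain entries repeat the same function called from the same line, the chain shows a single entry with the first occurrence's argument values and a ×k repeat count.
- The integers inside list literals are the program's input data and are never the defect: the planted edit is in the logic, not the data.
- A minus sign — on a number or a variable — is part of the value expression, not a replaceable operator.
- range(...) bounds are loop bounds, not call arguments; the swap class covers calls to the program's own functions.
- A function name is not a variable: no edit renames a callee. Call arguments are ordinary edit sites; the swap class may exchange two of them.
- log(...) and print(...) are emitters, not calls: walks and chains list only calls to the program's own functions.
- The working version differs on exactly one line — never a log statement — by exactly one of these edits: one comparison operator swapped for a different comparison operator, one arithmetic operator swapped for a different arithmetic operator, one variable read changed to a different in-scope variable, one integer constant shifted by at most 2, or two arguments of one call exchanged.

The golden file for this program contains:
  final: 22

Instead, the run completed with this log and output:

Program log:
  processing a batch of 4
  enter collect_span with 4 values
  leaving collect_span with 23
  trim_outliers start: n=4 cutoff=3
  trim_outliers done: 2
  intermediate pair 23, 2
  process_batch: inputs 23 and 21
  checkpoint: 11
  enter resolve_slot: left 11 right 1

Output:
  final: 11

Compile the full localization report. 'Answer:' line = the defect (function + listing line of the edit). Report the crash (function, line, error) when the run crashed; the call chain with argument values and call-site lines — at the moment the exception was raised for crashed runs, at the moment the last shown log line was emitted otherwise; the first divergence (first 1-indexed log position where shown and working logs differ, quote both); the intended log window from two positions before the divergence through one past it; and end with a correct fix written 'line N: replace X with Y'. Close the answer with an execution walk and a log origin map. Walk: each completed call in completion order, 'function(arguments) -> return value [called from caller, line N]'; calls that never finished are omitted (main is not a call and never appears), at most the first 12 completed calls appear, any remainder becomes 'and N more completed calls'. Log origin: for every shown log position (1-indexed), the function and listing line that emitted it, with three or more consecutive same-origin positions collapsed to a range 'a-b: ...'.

Answer: the defect is in process_batch at line 20.
The tell: The earliest visible damage is log position 8 — 'checkpoint: 11' rather than the intended 'checkpoint: 22'.
Call chain: main -> resolve_slot(11, 1) (called at line 43).
First divergence: at position 8 the run shows 'checkpoint: 11' where the working version logs 'checkpoint: 22'.
Intended log window:
  6: intermediate pair 23, 2
  7: process_batch: inputs 23 and 21
  8: checkpoint: 22
  9: enter resolve_slot: left 22 right 1
Execution walk:
  collect_span([8, 3, 3, 9]) -> 23  [called from main, line 38]
  trim_outliers([8, 3, 3, 9], 3) -> 2  [called from main, line 39]
  process_batch(23, 21, 2) -> 11  [called from count_flags, line 26]
  count_flags(23, 2) -> 11  [called from main, line 41]
  resolve_slot(11, 1) -> 11  [called from main, line 43]
Log origins:
  1: emitted by main (line 37)
  2: emitted by collect_span (line 2)
  3: emitted by collect_span (line 6)
  4: emitted by trim_outliers (line 10)
  5: emitted by trim_outliers (line 15)
  6: emitted by main (line 40)
  7: emitted by process_batch (line 19)
  8: emitted by main (line 42)
  9: emitted by resolve_slot (line 29)
A correct fix: line 20: replace `pos * pos` with `mid * pos`.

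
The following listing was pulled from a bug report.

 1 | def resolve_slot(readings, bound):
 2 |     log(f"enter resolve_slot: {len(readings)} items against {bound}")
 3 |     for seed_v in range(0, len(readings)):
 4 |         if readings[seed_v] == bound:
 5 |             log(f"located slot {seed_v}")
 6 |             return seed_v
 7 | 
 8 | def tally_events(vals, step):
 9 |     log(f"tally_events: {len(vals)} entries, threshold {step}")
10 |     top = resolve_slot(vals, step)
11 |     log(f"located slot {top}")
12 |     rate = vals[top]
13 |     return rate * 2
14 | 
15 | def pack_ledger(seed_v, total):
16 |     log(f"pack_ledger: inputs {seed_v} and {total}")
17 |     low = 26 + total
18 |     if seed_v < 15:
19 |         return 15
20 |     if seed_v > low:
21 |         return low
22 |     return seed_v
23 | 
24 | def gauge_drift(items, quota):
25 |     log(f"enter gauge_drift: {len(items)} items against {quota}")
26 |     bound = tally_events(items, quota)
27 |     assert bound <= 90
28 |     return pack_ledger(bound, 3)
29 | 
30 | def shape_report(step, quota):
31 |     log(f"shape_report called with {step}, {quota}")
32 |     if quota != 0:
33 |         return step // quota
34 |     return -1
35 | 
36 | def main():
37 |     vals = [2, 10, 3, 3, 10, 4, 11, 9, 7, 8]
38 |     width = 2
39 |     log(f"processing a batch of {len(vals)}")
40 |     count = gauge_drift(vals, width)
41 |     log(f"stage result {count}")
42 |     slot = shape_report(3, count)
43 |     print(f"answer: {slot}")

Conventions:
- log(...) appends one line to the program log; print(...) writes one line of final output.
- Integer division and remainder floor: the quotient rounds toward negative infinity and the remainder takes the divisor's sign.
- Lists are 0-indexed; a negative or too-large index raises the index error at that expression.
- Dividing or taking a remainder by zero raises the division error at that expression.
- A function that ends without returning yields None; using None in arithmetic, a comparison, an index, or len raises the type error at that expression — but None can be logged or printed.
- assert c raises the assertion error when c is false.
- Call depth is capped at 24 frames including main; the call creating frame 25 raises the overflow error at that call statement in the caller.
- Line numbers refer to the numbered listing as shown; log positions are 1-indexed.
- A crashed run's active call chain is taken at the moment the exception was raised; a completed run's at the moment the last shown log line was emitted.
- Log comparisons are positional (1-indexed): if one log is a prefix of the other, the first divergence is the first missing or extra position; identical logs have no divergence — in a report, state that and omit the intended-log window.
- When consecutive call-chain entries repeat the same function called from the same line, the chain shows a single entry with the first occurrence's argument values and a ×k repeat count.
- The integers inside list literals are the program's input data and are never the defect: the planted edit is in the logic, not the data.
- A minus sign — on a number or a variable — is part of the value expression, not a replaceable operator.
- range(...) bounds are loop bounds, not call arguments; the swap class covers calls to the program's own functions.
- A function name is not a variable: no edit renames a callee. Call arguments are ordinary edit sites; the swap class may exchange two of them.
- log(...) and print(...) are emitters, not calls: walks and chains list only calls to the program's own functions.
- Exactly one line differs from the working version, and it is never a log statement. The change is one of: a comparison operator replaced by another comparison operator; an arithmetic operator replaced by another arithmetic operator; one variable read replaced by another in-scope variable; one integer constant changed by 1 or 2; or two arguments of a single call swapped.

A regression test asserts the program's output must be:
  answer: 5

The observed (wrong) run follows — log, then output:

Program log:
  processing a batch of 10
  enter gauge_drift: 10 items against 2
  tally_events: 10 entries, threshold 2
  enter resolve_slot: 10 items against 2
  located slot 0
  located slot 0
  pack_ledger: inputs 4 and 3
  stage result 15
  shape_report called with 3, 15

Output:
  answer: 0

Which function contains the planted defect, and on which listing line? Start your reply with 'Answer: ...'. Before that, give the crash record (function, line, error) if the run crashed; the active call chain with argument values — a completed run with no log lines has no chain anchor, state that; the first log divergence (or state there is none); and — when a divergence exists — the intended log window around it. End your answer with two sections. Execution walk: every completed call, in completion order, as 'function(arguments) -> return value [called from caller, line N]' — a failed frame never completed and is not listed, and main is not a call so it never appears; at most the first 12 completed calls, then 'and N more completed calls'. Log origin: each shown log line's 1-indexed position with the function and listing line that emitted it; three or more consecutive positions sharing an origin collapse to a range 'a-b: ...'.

Answer: the defect is in main at line 42.
Core observation: Position 9 is the first bad log line: 'shape_report called with 3, 15' should read 'shape_report called with 15, 3'.
Call chain: main -> shape_report(3, 15) (called at line 42).
First divergence: at position 9 the run shows 'shape_report called with 3, 15' where the working version logs 'shape_report called with 15, 3'.
Intended log window:
  7: pack_ledger: inputs 4 and 3
  8: stage result 15
  9: shape_report called with 15, 3
Execution walk:
  resolve_slot([2, 10, 3, 3, 10, 4, 11, 9, 7, 8], 2) -> 0  [called from tally_events, line 10]
  tally_events([2, 10, 3, 3, 10, 4, 11, 9, 7, 8], 2) -> 4  [called from gauge_drift, line 26]
  pack_ledger(4, 3) -> 15  [called from gauge_drift, line 28]
  gauge_drift([2, 10, 3, 3, 10, 4, 11, 9, 7, 8], 2) -> 15  [called from main, line 40]
  shape_report(3, 15) -> 0  [called from main, line 42]
Log origins:
  1: emitted by main (line 39)
  2: emitted by gauge_drift (line 25)
  3: emitted by tally_events (line 9)
  4: emitted by resolve_slot (line 2)
  5: emitted by resolve_slot (line 5)
  6: emitted by tally_events (line 11)
  7: emitted by pack_ledger (line 16)
  8: emitted by main (line 41)
  9: emitted by shape_report (line 31)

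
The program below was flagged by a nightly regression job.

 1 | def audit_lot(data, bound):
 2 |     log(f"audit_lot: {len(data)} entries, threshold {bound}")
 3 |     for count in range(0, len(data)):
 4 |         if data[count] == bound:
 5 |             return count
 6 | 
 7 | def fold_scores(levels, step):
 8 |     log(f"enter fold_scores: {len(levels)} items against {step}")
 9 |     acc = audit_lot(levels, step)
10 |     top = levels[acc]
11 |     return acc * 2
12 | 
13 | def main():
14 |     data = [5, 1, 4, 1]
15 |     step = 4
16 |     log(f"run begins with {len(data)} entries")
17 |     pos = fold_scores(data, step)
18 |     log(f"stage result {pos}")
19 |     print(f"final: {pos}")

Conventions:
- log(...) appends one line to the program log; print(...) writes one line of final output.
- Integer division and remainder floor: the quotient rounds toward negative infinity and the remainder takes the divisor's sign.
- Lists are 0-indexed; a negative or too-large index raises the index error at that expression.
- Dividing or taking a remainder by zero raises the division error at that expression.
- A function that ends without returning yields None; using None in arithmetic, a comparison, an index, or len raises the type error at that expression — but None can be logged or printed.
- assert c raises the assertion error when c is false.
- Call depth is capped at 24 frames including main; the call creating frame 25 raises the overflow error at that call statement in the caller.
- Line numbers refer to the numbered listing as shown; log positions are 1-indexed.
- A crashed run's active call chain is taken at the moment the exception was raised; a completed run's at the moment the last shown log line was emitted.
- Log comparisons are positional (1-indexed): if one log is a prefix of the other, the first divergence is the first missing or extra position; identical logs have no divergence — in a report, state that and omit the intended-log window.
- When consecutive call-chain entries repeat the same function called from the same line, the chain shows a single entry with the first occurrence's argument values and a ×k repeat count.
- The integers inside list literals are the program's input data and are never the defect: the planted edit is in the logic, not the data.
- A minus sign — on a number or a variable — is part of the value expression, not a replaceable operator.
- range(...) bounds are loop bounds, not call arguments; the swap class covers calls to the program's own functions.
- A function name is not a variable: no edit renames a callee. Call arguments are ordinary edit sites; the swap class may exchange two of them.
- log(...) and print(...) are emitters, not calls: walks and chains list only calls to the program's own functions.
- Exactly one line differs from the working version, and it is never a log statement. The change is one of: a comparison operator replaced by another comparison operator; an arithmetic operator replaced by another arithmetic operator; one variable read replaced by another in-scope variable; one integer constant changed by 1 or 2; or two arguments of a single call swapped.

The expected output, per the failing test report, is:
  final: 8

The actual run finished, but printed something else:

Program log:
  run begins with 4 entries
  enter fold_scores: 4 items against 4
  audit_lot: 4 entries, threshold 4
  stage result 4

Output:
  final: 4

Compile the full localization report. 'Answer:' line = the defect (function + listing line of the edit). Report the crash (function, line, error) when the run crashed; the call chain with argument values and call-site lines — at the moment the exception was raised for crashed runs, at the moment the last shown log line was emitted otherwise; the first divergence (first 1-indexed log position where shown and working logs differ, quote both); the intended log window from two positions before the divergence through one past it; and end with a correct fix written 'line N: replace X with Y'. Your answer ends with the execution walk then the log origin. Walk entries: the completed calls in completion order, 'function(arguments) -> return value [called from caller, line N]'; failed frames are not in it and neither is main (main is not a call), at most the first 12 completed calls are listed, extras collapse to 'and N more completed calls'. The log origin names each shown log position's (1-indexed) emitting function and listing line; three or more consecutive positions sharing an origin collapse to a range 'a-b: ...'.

Answer: the defect is in fold_scores at line 11.
The tell: The log first diverges at position 4: the faulty run prints 'stage result 4' where the working version prints 'stage result 8'.
Call chain: main.
First divergence: position 4 — the shown line 'stage result 4' should read 'stage result 8'.
Intended log window:
  2: enter fold_scores: 4 items against 4
  3: audit_lot: 4 entries, threshold 4
  4: stage result 8
Execution walk:
  audit_lot([5, 1, 4, 1], 4) -> 2  [called from fold_scores, line 9]
  fold_scores([5, 1, 4, 1], 4) -> 4  [called from main, line 17]
Log line origins:
  1: from main, line 16
  2: from fold_scores, line 8
  3: from audit_lot, line 2
  4: from main, line 18
A correct fix: line 11: replace `acc` with `top`.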